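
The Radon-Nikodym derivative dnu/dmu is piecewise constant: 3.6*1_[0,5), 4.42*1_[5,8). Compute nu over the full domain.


Integrate each piece of the Radon-Nikodym derivative:
Step 1: integral_0^5 3.6 dx = 3.6*(5-0) = 3.6*5 = 18
Step 2: integral_5^8 4.42 dx = 4.42*(8-5) = 4.42*3 = 13.26
Total: 18 + 13.26 = 31.26


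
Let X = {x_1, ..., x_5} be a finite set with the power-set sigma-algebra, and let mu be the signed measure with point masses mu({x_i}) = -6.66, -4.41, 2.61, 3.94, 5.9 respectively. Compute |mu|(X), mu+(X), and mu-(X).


Step 1: Every measurable set is a union of atoms (the cells / points), so a Hahn decomposition is
  obtained by grouping atoms by sign: P = union of atoms with mu > 0, N = union of the remaining atoms.
  Atoms in P (indices): 3, 4, 5;  atoms in N (indices): 1, 2
  Positive values: 2.61, 3.94, 5.9
  Negative values: -6.66, -4.41
Step 2: mu+(X) = mu(P) = sum of positive atom values = 12.45
Step 3: mu-(X) = -mu(N) = sum of |negative atom values| = 11.07
Step 4: |mu|(X) = mu+(X) + mu-(X) = 12.45 + 11.07 = 23.52


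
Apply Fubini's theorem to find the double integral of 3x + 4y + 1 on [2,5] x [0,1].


By Fubini, integrate in x first, then y.
Step 1: Fix y, integrate over x in [2,5]:
  integral(3x + 4y + 1, x=2..5)
  = 3*(5^2 - 2^2)/2 + (4y + 1)*(5 - 2)
  = 31.5 + (4y + 1)*3
  = 31.5 + 12y + 3
  = 34.5 + 12y
Step 2: Integrate over y in [0,1]:
  integral(34.5 + 12y, y=0..1)
  = 34.5*1 + 12*(1^2 - 0^2)/2
  = 34.5 + 6
  = 40.5


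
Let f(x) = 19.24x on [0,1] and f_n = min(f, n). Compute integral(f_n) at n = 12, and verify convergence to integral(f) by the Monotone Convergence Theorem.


f(x) = 19.24x on [0,1]; f_n(x) = min(19.24x, n). At n = 12:
Step 1: f(x) reaches 12 at x = 12/19.24 = 0.623701
Step 2: integral(f_12) = integral(19.24x, 0, 0.623701) + integral(12, 0.623701, 1)
       = 19.24*0.623701^2/2 + 12*(1 - 0.623701)
       = 3.742204 + 4.515593
       = 8.257796
Step 3: As n -> infinity, f_n increases to f, so by MCT integral(f_n) -> integral(f) = 19.24/2 = 9.62.
Convergence: integral(f_12) = 8.257796 -> 9.62 as n -> infinity


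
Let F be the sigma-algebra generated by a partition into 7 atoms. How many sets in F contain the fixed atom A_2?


Each element of F is a union of some subset S of the 7 atoms.
The element contains A_2 iff A_2 is in S.
So we count subsets S of {A_1,...,A_7} with A_2 in S: choose freely among the other 6 atoms.
Count = 2^(7-1) = 2^6 = 64.


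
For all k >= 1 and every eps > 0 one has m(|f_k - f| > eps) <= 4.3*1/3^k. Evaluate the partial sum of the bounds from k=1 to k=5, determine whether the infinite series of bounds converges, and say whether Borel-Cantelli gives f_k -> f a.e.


Step 1: List the terms 4.3*1/3^k for k = 1 to 5:
  k=1: 1.433333
  k=2: 0.477778
  k=3: 0.159259
  k=4: 0.053086
  k=5: 0.017695
Step 2: Partial sum = 1.433333 + 0.477778 + 0.159259 + 0.053086 + 0.017695
     = 2.141152
Step 3: The full series sum_(k>=1) 4.3*1/3^k converges (geometric series with ratio 1/3 < 1; a constant multiple of a convergent series converges).
Step 4: Fix eps > 0. Since sum_k m(|f_k - f| > eps) < infinity, the Borel-Cantelli lemma gives
        m(limsup_k {|f_k - f| > eps}) = 0, i.e. for a.e. x, |f_k(x) - f(x)| <= eps for all large k.
        Applying this with eps = 1/j for j = 1, 2, ... and intersecting the countably many full-measure sets,
        for a.e. x we get limsup_k |f_k(x) - f(x)| <= 1/j for every j, hence f_k -> f almost everywhere.
Conclusion: series converges; Borel-Cantelli yields f_k -> f a.e.


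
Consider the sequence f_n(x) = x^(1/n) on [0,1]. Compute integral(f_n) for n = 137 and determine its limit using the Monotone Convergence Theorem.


At n = 137: f_137(x) = x^(1/137).
Step 1: integral(x^(1/137), 0, 1) = [x^(1/137+1) / (1/137+1)] from 0 to 1
     = 1 / (1/137 + 1) = 1 / ((137+1)/137) = 137/(137+1)
     = 137/138 = 0.992754
Step 2: As n -> infinity, f_n(x) = x^(1/n) -> 1 for x in (0,1], and f_n is increasing in n.
By MCT, lim_n integral(f_n) = integral(lim_n f_n) = integral(1, 0, 1) = 1.
Step 3: Verify convergence: 137/138 = 0.992754 -> 1


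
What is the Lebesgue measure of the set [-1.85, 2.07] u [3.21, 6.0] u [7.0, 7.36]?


For pairwise disjoint intervals, m(union) = sum of lengths.
= (2.07 - -1.85) + (6.0 - 3.21) + (7.36 - 7.0)
= 3.92 + 2.79 + 0.36
= 7.07


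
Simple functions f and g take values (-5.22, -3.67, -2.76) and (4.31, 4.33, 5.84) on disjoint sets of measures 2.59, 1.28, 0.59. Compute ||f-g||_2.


Step 1: Compute differences f_i - g_i:
  -5.22 - 4.31 = -9.53
  -3.67 - 4.33 = -8
  -2.76 - 5.84 = -8.6
Step 2: Compute |diff|^2 * measure for each set:
  |-9.53|^2 * 2.59 = 90.8209 * 2.59 = 235.226131
  |-8|^2 * 1.28 = 64 * 1.28 = 81.92
  |-8.6|^2 * 0.59 = 73.96 * 0.59 = 43.6364
Step 3: Sum = 360.782531
Step 4: ||f-g||_2 = (360.782531)^(1/2) = 18.994276


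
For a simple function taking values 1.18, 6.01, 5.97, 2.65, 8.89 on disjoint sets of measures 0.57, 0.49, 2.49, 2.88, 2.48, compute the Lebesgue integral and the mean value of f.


Step 1: Integral = sum(value_i * measure_i)
= 1.18*0.57 + 6.01*0.49 + 5.97*2.49 + 2.65*2.88 + 8.89*2.48
= 0.6726 + 2.9449 + 14.8653 + 7.632 + 22.0472
= 48.162
Step 2: Total measure of domain = 0.57 + 0.49 + 2.49 + 2.88 + 2.48 = 8.91
Step 3: Average value = 48.162 / 8.91 = 5.405387


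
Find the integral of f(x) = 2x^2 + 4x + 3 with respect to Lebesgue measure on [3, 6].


The Lebesgue integral of a Riemann-integrable function agrees with the Riemann integral.
Antiderivative F(x) = (2/3)x^3 + (4/2)x^2 + 3x
F(6) = (2/3)*6^3 + (4/2)*6^2 + 3*6
     = (2/3)*216 + (4/2)*36 + 3*6
     = 144 + 72 + 18
     = 234
F(3) = 45
Integral = F(6) - F(3) = 234 - 45 = 189


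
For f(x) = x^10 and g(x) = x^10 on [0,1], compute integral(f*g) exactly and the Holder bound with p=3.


Step 1: Exact integral of f*g = integral(x^20, 0, 1) = 1/21
     = 0.047619
Step 2: Holder bound with p=3, q=1.5:
  ||f||_p = (integral x^30 dx)^(1/3) = (1/31)^(1/3) = 0.318331
  ||g||_q = (integral x^15 dx)^(1/1.5) = (1/16)^(1/1.5) = 0.15749
Step 3: Holder bound = ||f||_p * ||g||_q = 0.318331 * 0.15749 = 0.050134
Verification: 0.047619 <= 0.050134 (Holder holds)


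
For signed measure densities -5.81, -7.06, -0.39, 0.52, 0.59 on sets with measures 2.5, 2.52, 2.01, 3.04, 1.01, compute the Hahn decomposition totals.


Step 1: Compute signed measure on each set:
  Set 1: -5.81 * 2.5 = -14.525
  Set 2: -7.06 * 2.52 = -17.7912
  Set 3: -0.39 * 2.01 = -0.7839
  Set 4: 0.52 * 3.04 = 1.5808
  Set 5: 0.59 * 1.01 = 0.5959
Step 2: Total signed measure = (-14.525) + (-17.7912) + (-0.7839) + (1.5808) + (0.5959)
     = -30.9234
Step 3: Positive part mu+(X) = sum of positive contributions = 2.1767
Step 4: Negative part mu-(X) = |sum of negative contributions| = 33.1001


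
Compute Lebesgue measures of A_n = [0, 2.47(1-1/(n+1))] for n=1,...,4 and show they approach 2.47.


By continuity of measure from below: if A_n increases to A, then m(A_n) -> m(A).
Here A = [0, 2.47], so m(A) = 2.47
Step 1: a_1 = 2.47*(1 - 1/2) = 1.235, m(A_1) = 1.235
Step 2: a_2 = 2.47*(1 - 1/3) = 1.6467, m(A_2) = 1.6467
Step 3: a_3 = 2.47*(1 - 1/4) = 1.8525, m(A_3) = 1.8525
Step 4: a_4 = 2.47*(1 - 1/5) = 1.976, m(A_4) = 1.976
Limit: m(A_n) -> m([0,2.47]) = 2.47


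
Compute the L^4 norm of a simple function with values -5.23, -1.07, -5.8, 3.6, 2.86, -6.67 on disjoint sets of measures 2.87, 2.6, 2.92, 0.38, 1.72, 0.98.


Step 1: Compute |f_i|^4 for each value:
  |-5.23|^4 = 748.181138
  |-1.07|^4 = 1.310796
  |-5.8|^4 = 1131.6496
  |3.6|^4 = 167.9616
  |2.86|^4 = 66.905856
  |-6.67|^4 = 1979.262223
Step 2: Multiply by measures and sum:
  748.181138 * 2.87 = 2147.279867
  1.310796 * 2.6 = 3.40807
  1131.6496 * 2.92 = 3304.416832
  167.9616 * 0.38 = 63.825408
  66.905856 * 1.72 = 115.078073
  1979.262223 * 0.98 = 1939.676979
Sum = 2147.279867 + 3.40807 + 3304.416832 + 63.825408 + 115.078073 + 1939.676979 = 7573.685228
Step 3: Take the p-th root:
||f||_4 = (7573.685228)^(1/4) = 9.328822


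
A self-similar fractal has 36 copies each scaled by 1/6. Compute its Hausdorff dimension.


For a self-similar set with N copies scaled by 1/r:
dim_H = log(N)/log(r) = log(36)/log(6)
= 3.583519/1.791759
= 2


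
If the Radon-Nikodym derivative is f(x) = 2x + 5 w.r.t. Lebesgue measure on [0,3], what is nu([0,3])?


nu(A) = integral_A (dnu/dmu) dmu = integral_0^3 (2x + 5) dx
Step 1: Antiderivative F(x) = (2/2)x^2 + 5x
Step 2: F(3) = (2/2)*3^2 + 5*3 = 9 + 15 = 24
Step 3: F(0) = (2/2)*0^2 + 5*0 = 0.0 + 0 = 0.0
Step 4: nu([0,3]) = F(3) - F(0) = 24 - 0.0 = 24


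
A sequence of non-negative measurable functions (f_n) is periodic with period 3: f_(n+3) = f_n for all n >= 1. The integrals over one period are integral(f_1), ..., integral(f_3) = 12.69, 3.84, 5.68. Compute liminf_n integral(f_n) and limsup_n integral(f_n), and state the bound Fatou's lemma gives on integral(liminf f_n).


The sequence (integral(f_n)) is periodic with period 3, repeating the values 12.69, 3.84, 5.68 indefinitely.
Step 1: For a periodic sequence, every tail (a_m, a_(m+1), ...) contains all 3 period values infinitely often.
Step 2: Hence inf of every tail = min of the period values = min(12.69, 3.84, 5.68) = 3.84.
        liminf_n integral(f_n) = sup over m of (inf of tail from m) = 3.84.
Step 3: Similarly sup of every tail = max of the period values = 12.69.
        limsup_n integral(f_n) = 12.69.
Step 4: Fatou's lemma: integral(liminf_n f_n) <= liminf_n integral(f_n) = 3.84.
        So the integral of the pointwise liminf is at most 3.84.


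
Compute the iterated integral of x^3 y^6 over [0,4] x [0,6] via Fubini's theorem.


By Fubini's theorem, the double integral factors as a product of single integrals:
Step 1: integral_0^4 x^3 dx = [x^4/4] from 0 to 4
     = 4^4/4 = 64
Step 2: integral_0^6 y^6 dy = [y^7/7] from 0 to 6
     = 6^7/7 = 39990.857143
Step 3: Double integral = 64 * 39990.857143 = 2.559415e+06


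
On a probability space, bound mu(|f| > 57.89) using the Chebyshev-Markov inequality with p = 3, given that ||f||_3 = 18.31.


Chebyshev/Markov inequality: mu(|f| > eps) <= (||f||_p / eps)^p
Step 1: ||f||_3 / eps = 18.31 / 57.89 = 0.31629
Step 2: Raise to power p = 3:
  (0.31629)^3 = 0.031641
Step 3: Therefore mu(|f| > 57.89) <= 0.031641


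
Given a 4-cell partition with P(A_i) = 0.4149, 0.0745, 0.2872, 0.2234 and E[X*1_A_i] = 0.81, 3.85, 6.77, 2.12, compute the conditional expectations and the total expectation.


For each cell A_i: E[X|A_i] = E[X*1_A_i] / P(A_i)
Step 1: E[X|A_1] = 0.81 / 0.4149 = 1.952278
Step 2: E[X|A_2] = 3.85 / 0.0745 = 51.677852
Step 3: E[X|A_3] = 6.77 / 0.2872 = 23.572423
Step 4: E[X|A_4] = 2.12 / 0.2234 = 9.489705
Verification: E[X] = sum E[X*1_A_i] = 0.81 + 3.85 + 6.77 + 2.12 = 13.55


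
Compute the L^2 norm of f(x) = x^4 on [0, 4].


Step 1: ||f||_2 = (integral_0^4 |x^4|^2 dx)^(1/2)
     = (integral_0^4 x^8 dx)^(1/2)
Step 2: integral_0^4 x^8 dx = [x^9/(9)] from 0 to 4 = 4^9/9
     = 262144/9 = 29127.111111
Step 3: ||f||_2 = (29127.111111)^(1/2) = 170.666667


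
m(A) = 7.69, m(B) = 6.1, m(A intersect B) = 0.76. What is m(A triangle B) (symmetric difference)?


m(A Delta B) = m(A) + m(B) - 2*m(A n B)
= 7.69 + 6.1 - 2*0.76
= 7.69 + 6.1 - 1.52
= 12.27


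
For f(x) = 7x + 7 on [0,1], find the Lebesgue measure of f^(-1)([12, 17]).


f^(-1)([12, 17]) = {x : 12 <= 7x + 7 <= 17}
Solving: (12 - 7)/7 <= x <= (17 - 7)/7
= [0.714286, 1.428571]
Intersecting with [0,1]: [0.714286, 1]
Measure = 1 - 0.714286 = 0.285714


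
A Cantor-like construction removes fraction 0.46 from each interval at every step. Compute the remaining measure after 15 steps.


Step 1: At each step, fraction remaining = 1 - 0.46 = 0.54
Step 2: After 15 steps, measure = (0.54)^15
Result = 9.680692e-05


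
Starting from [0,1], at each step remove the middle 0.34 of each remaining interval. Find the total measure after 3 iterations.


Step 1: At each step, fraction remaining = 1 - 0.34 = 0.66
Step 2: After 3 steps, measure = (0.66)^3
Step 3: Computing the power step by step:
  After step 1: 0.66
  After step 2: 0.4356
  After step 3: 0.287496
Result = 0.287496


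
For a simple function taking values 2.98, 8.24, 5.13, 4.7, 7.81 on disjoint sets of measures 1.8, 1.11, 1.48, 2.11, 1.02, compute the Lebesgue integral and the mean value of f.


Step 1: Integral = sum(value_i * measure_i)
= 2.98*1.8 + 8.24*1.11 + 5.13*1.48 + 4.7*2.11 + 7.81*1.02
= 5.364 + 9.1464 + 7.5924 + 9.917 + 7.9662
= 39.986
Step 2: Total measure of domain = 1.8 + 1.11 + 1.48 + 2.11 + 1.02 = 7.52
Step 3: Average value = 39.986 / 7.52 = 5.317287


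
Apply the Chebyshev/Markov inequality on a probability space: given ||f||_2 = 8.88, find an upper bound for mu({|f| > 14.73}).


Chebyshev/Markov inequality: mu(|f| > eps) <= (||f||_p / eps)^p
Step 1: ||f||_2 / eps = 8.88 / 14.73 = 0.602851
Step 2: Raise to power p = 2:
  (0.602851)^2 = 0.36343
Step 3: Therefore mu(|f| > 14.73) <= 0.36343


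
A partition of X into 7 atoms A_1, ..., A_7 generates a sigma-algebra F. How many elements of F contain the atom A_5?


Each element of F is a union of some subset S of the 7 atoms.
The element contains A_5 iff A_5 is in S.
So we count subsets S of {A_1,...,A_7} with A_5 in S: choose freely among the other 6 atoms.
Count = 2^(7-1) = 2^6 = 64.


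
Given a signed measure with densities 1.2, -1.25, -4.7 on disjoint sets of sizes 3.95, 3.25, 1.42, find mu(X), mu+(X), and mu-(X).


Step 1: Compute signed measure on each set:
  Set 1: 1.2 * 3.95 = 4.74
  Set 2: -1.25 * 3.25 = -4.0625
  Set 3: -4.7 * 1.42 = -6.674
Step 2: Total signed measure = (4.74) + (-4.0625) + (-6.674)
     = -5.9965
Step 3: Positive part mu+(X) = sum of positive contributions = 4.74
Step 4: Negative part mu-(X) = |sum of negative contributions| = 10.7365


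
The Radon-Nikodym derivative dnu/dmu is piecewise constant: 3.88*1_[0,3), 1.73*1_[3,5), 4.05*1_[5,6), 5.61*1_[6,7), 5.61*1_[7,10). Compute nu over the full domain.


Integrate each piece of the Radon-Nikodym derivative:
Step 1: integral_0^3 3.88 dx = 3.88*(3-0) = 3.88*3 = 11.64
Step 2: integral_3^5 1.73 dx = 1.73*(5-3) = 1.73*2 = 3.46
Step 3: integral_5^6 4.05 dx = 4.05*(6-5) = 4.05*1 = 4.05
Step 4: integral_6^7 5.61 dx = 5.61*(7-6) = 5.61*1 = 5.61
Step 5: integral_7^10 5.61 dx = 5.61*(10-7) = 5.61*3 = 16.83
Total: 11.64 + 3.46 + 4.05 + 5.61 + 16.83 = 41.59


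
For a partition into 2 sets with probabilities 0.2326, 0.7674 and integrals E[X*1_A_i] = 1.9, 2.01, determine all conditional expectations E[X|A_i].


For each cell A_i: E[X|A_i] = E[X*1_A_i] / P(A_i)
Step 1: E[X|A_1] = 1.9 / 0.2326 = 8.16853
Step 2: E[X|A_2] = 2.01 / 0.7674 = 2.619234
Verification: E[X] = sum E[X*1_A_i] = 1.9 + 2.01 = 3.91


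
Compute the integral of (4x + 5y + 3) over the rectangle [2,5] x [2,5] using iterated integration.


By Fubini, integrate in x first, then y.
Step 1: Fix y, integrate over x in [2,5]:
  integral(4x + 5y + 3, x=2..5)
  = 4*(5^2 - 2^2)/2 + (5y + 3)*(5 - 2)
  = 42 + (5y + 3)*3
  = 42 + 15y + 9
  = 51 + 15y
Step 2: Integrate over y in [2,5]:
  integral(51 + 15y, y=2..5)
  = 51*3 + 15*(5^2 - 2^2)/2
  = 153 + 157.5
  = 310.5


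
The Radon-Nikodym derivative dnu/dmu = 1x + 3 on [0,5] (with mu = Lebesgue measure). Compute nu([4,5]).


nu(A) = integral_A (dnu/dmu) dmu = integral_4^5 (1x + 3) dx
Step 1: Antiderivative F(x) = (1/2)x^2 + 3x
Step 2: F(5) = (1/2)*5^2 + 3*5 = 12.5 + 15 = 27.5
Step 3: F(4) = (1/2)*4^2 + 3*4 = 8 + 12 = 20
Step 4: nu([4,5]) = F(5) - F(4) = 27.5 - 20 = 7.5


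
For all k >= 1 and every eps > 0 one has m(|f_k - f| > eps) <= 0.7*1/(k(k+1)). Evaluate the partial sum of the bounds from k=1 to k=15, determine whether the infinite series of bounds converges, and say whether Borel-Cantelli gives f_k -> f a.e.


Step 1: List the terms 0.7*1/(k(k+1)) for k = 1 to 15:
  k=1: 0.35
  k=2: 0.116667
  k=3: 0.058333
  k=4: 0.035
  k=5: 0.023333
  k=6: 0.016667
  k=7: 0.0125
  k=8: 0.009722
  k=9: 0.007778
  k=10: 0.006364
  k=11: 0.005303
  k=12: 0.004487
  k=13: 0.003846
  k=14: 0.003333
  k=15: 0.002917
Step 2: Partial sum = 0.35 + 0.116667 + 0.058333 + 0.035 + 0.023333 + 0.016667 + 0.0125 + 0.009722 + 0.007778 + 0.006364 + 0.005303 + 0.004487 + 0.003846 + 0.003333 + 0.002917
     = 0.65625
Step 3: The full series sum_(k>=1) 0.7*1/(k(k+1)) converges (telescoping series sum 1/(k(k+1)) = 1; a constant multiple of a convergent series converges).
Step 4: Fix eps > 0. Since sum_k m(|f_k - f| > eps) < infinity, the Borel-Cantelli lemma gives
        m(limsup_k {|f_k - f| > eps}) = 0, i.e. for a.e. x, |f_k(x) - f(x)| <= eps for all large k.
        Applying this with eps = 1/j for j = 1, 2, ... and intersecting the countably many full-measure sets,
        for a.e. x we get limsup_k |f_k(x) - f(x)| <= 1/j for every j, hence f_k -> f almost everywhere.
Conclusion: series converges; Borel-Cantelli yields f_k -> f a.e.


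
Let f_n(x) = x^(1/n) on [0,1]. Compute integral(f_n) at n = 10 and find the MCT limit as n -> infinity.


At n = 10: f_10(x) = x^(1/10).
Step 1: integral(x^(1/10), 0, 1) = [x^(1/10+1) / (1/10+1)] from 0 to 1
     = 1 / (1/10 + 1) = 1 / ((10+1)/10) = 10/(10+1)
     = 10/11 = 0.909091
Step 2: As n -> infinity, f_n(x) = x^(1/n) -> 1 for x in (0,1], and f_n is increasing in n.
By MCT, lim_n integral(f_n) = integral(lim_n f_n) = integral(1, 0, 1) = 1.
Step 3: Verify convergence: 10/11 = 0.909091 -> 1


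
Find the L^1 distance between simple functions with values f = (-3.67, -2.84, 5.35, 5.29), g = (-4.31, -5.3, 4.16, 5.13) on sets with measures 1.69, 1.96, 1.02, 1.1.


Step 1: Compute differences f_i - g_i:
  -3.67 - -4.31 = 0.64
  -2.84 - -5.3 = 2.46
  5.35 - 4.16 = 1.19
  5.29 - 5.13 = 0.16
Step 2: Compute |diff|^1 * measure for each set:
  |0.64|^1 * 1.69 = 0.64 * 1.69 = 1.0816
  |2.46|^1 * 1.96 = 2.46 * 1.96 = 4.8216
  |1.19|^1 * 1.02 = 1.19 * 1.02 = 1.2138
  |0.16|^1 * 1.1 = 0.16 * 1.1 = 0.176
Step 3: Sum = 7.293
Step 4: ||f-g||_1 = (7.293)^(1/1) = 7.293


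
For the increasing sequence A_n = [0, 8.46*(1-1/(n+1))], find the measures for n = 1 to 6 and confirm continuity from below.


By continuity of measure from below: if A_n increases to A, then m(A_n) -> m(A).
Here A = [0, 8.46], so m(A) = 8.46
Step 1: a_1 = 8.46*(1 - 1/2) = 4.23, m(A_1) = 4.23
Step 2: a_2 = 8.46*(1 - 1/3) = 5.64, m(A_2) = 5.64
Step 3: a_3 = 8.46*(1 - 1/4) = 6.345, m(A_3) = 6.345
Step 4: a_4 = 8.46*(1 - 1/5) = 6.768, m(A_4) = 6.768
Step 5: a_5 = 8.46*(1 - 1/6) = 7.05, m(A_5) = 7.05
Step 6: a_6 = 8.46*(1 - 1/7) = 7.2514, m(A_6) = 7.2514
Limit: m(A_n) -> m([0,8.46]) = 8.46


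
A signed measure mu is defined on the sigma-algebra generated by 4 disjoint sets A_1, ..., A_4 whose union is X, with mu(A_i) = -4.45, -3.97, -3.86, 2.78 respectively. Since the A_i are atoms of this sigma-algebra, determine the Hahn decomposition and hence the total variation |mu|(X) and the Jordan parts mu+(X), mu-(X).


Step 1: Every measurable set is a union of atoms (the cells / points), so a Hahn decomposition is
  obtained by grouping atoms by sign: P = union of atoms with mu > 0, N = union of the remaining atoms.
  Atoms in P (indices): 4;  atoms in N (indices): 1, 2, 3
  Positive values: 2.78
  Negative values: -4.45, -3.97, -3.86
Step 2: mu+(X) = mu(P) = sum of positive atom values = 2.78
Step 3: mu-(X) = -mu(N) = sum of |negative atom values| = 12.28
Step 4: |mu|(X) = mu+(X) + mu-(X) = 2.78 + 12.28 = 15.06


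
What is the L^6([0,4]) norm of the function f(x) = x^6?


Step 1: ||f||_6 = (integral_0^4 |x^6|^6 dx)^(1/6)
     = (integral_0^4 x^36 dx)^(1/6)
Step 2: integral_0^4 x^36 dx = [x^37/(37)] from 0 to 4 = 4^37/37
     = 18889465931478580854784/37 = 5.105261e+20
Step 3: ||f||_6 = (5.105261e+20)^(1/6) = 2827.068463


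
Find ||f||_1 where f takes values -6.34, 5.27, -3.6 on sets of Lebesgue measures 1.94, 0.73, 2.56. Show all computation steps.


Step 1: Compute |f_i|^1 for each value:
  |-6.34|^1 = 6.34
  |5.27|^1 = 5.27
  |-3.6|^1 = 3.6
Step 2: Multiply by measures and sum:
  6.34 * 1.94 = 12.2996
  5.27 * 0.73 = 3.8471
  3.6 * 2.56 = 9.216
Sum = 12.2996 + 3.8471 + 9.216 = 25.3627
Step 3: Take the p-th root:
||f||_1 = (25.3627)^(1/1) = 25.3627


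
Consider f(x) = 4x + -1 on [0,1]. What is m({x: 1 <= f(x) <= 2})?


f^(-1)([1, 2]) = {x : 1 <= 4x + -1 <= 2}
Solving: (1 - -1)/4 <= x <= (2 - -1)/4
= [0.5, 0.75]
Intersecting with [0,1]: [0.5, 0.75]
Measure = 0.75 - 0.5 = 0.25


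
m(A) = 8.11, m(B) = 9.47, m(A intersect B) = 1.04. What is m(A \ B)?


m(A \ B) = m(A) - m(A n B)
= 8.11 - 1.04
= 7.07


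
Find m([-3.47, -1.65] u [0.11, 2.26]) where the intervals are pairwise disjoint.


For pairwise disjoint intervals, m(union) = sum of lengths.
= (-1.65 - -3.47) + (2.26 - 0.11)
= 1.82 + 2.15
= 3.97


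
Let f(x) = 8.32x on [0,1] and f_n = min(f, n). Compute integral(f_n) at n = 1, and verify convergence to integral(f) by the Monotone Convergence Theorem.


f(x) = 8.32x on [0,1]; f_n(x) = min(8.32x, n). At n = 1:
Step 1: f(x) reaches 1 at x = 1/8.32 = 0.120192
Step 2: integral(f_1) = integral(8.32x, 0, 0.120192) + integral(1, 0.120192, 1)
       = 8.32*0.120192^2/2 + 1*(1 - 0.120192)
       = 0.060096 + 0.879808
       = 0.939904
Step 3: As n -> infinity, f_n increases to f, so by MCT integral(f_n) -> integral(f) = 8.32/2 = 4.16.
Convergence: integral(f_1) = 0.939904 -> 4.16 as n -> infinity


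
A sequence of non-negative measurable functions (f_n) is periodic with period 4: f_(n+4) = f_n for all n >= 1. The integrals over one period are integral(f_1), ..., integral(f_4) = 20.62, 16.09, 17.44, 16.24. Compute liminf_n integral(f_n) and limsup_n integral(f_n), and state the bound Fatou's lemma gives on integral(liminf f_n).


The sequence (integral(f_n)) is periodic with period 4, repeating the values 20.62, 16.09, 17.44, 16.24 indefinitely.
Step 1: For a periodic sequence, every tail (a_m, a_(m+1), ...) contains all 4 period values infinitely often.
Step 2: Hence inf of every tail = min of the period values = min(20.62, 16.09, 17.44, 16.24) = 16.09.
        liminf_n integral(f_n) = sup over m of (inf of tail from m) = 16.09.
Step 3: Similarly sup of every tail = max of the period values = 20.62.
        limsup_n integral(f_n) = 20.62.
Step 4: Fatou's lemma: integral(liminf_n f_n) <= liminf_n integral(f_n) = 16.09.
        So the integral of the pointwise liminf is at most 16.09.


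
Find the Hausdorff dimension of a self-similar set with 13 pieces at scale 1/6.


For a self-similar set with N copies scaled by 1/r:
dim_H = log(N)/log(r) = log(13)/log(6)
= 2.564949/1.791759
= 1.431525


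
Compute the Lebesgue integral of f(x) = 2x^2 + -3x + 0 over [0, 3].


The Lebesgue integral of a Riemann-integrable function agrees with the Riemann integral.
Antiderivative F(x) = (2/3)x^3 + (-3/2)x^2 + 0x
F(3) = (2/3)*3^3 + (-3/2)*3^2 + 0*3
     = (2/3)*27 + (-3/2)*9 + 0*3
     = 18 + -13.5 + 0
     = 4.5
F(0) = 0.0
Integral = F(3) - F(0) = 4.5 - 0.0 = 4.5


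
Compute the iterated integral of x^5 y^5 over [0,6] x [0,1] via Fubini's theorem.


By Fubini's theorem, the double integral factors as a product of single integrals:
Step 1: integral_0^6 x^5 dx = [x^6/6] from 0 to 6
     = 6^6/6 = 7776
Step 2: integral_0^1 y^5 dy = [y^6/6] from 0 to 1
     = 1^6/6 = 0.166667
Step 3: Double integral = 7776 * 0.166667 = 1296


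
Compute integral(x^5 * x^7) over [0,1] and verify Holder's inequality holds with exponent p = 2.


Step 1: Exact integral of f*g = integral(x^12, 0, 1) = 1/13
     = 0.076923
Step 2: Holder bound with p=2, q=2:
  ||f||_p = (integral x^10 dx)^(1/2) = (1/11)^(1/2) = 0.301511
  ||g||_q = (integral x^14 dx)^(1/2) = (1/15)^(1/2) = 0.258199
Step 3: Holder bound = ||f||_p * ||g||_q = 0.301511 * 0.258199 = 0.07785
Verification: 0.076923 <= 0.07785 (Holder holds)


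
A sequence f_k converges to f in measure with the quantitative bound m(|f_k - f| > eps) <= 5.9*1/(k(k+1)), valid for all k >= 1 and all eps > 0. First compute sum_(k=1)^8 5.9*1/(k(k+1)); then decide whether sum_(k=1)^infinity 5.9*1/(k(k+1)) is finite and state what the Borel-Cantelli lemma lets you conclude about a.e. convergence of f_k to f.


Step 1: List the terms 5.9*1/(k(k+1)) for k = 1 to 8:
  k=1: 2.95
  k=2: 0.983333
  k=3: 0.491667
  k=4: 0.295
  k=5: 0.196667
  k=6: 0.140476
  k=7: 0.105357
  k=8: 0.081944
Step 2: Partial sum = 2.95 + 0.983333 + 0.491667 + 0.295 + 0.196667 + 0.140476 + 0.105357 + 0.081944
     = 5.244444
Step 3: The full series sum_(k>=1) 5.9*1/(k(k+1)) converges (telescoping series sum 1/(k(k+1)) = 1; a constant multiple of a convergent series converges).
Step 4: Fix eps > 0. Since sum_k m(|f_k - f| > eps) < infinity, the Borel-Cantelli lemma gives
        m(limsup_k {|f_k - f| > eps}) = 0, i.e. for a.e. x, |f_k(x) - f(x)| <= eps for all large k.
        Applying this with eps = 1/j for j = 1, 2, ... and intersecting the countably many full-measure sets,
        for a.e. x we get limsup_k |f_k(x) - f(x)| <= 1/j for every j, hence f_k -> f almost everywhere.
Conclusion: series converges; Borel-Cantelli yields f_k -> f a.e.


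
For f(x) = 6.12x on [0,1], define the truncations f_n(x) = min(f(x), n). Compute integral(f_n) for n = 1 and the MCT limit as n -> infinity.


f(x) = 6.12x on [0,1]; f_n(x) = min(6.12x, n). At n = 1:
Step 1: f(x) reaches 1 at x = 1/6.12 = 0.163399
Step 2: integral(f_1) = integral(6.12x, 0, 0.163399) + integral(1, 0.163399, 1)
       = 6.12*0.163399^2/2 + 1*(1 - 0.163399)
       = 0.081699 + 0.836601
       = 0.918301
Step 3: As n -> infinity, f_n increases to f, so by MCT integral(f_n) -> integral(f) = 6.12/2 = 3.06.
Convergence: integral(f_1) = 0.918301 -> 3.06 as n -> infinity


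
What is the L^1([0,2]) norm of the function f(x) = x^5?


Step 1: ||f||_1 = (integral_0^2 |x^5|^1 dx)^(1/1)
     = (integral_0^2 x^5 dx)^(1/1)
Step 2: integral_0^2 x^5 dx = [x^6/(6)] from 0 to 2 = 2^6/6
     = 64/6 = 10.666667
Step 3: ||f||_1 = (10.666667)^(1/1) = 10.666667


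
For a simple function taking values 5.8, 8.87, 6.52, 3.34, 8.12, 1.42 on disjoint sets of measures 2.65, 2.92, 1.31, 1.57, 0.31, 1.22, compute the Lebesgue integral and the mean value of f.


Step 1: Integral = sum(value_i * measure_i)
= 5.8*2.65 + 8.87*2.92 + 6.52*1.31 + 3.34*1.57 + 8.12*0.31 + 1.42*1.22
= 15.37 + 25.9004 + 8.5412 + 5.2438 + 2.5172 + 1.7324
= 59.305
Step 2: Total measure of domain = 2.65 + 2.92 + 1.31 + 1.57 + 0.31 + 1.22 = 9.98
Step 3: Average value = 59.305 / 9.98 = 5.942385


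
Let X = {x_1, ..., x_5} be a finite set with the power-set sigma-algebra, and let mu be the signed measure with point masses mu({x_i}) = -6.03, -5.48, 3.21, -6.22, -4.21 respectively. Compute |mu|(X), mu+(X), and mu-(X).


Step 1: Every measurable set is a union of atoms (the cells / points), so a Hahn decomposition is
  obtained by grouping atoms by sign: P = union of atoms with mu > 0, N = union of the remaining atoms.
  Atoms in P (indices): 3;  atoms in N (indices): 1, 2, 4, 5
  Positive values: 3.21
  Negative values: -6.03, -5.48, -6.22, -4.21
Step 2: mu+(X) = mu(P) = sum of positive atom values = 3.21
Step 3: mu-(X) = -mu(N) = sum of |negative atom values| = 21.94
Step 4: |mu|(X) = mu+(X) + mu-(X) = 3.21 + 21.94 = 25.15


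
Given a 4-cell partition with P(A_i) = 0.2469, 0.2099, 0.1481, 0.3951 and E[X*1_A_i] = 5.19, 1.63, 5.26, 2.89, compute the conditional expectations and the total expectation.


For each cell A_i: E[X|A_i] = E[X*1_A_i] / P(A_i)
Step 1: E[X|A_1] = 5.19 / 0.2469 = 21.020656
Step 2: E[X|A_2] = 1.63 / 0.2099 = 7.765603
Step 3: E[X|A_3] = 5.26 / 0.1481 = 35.516543
Step 4: E[X|A_4] = 2.89 / 0.3951 = 7.314604
Verification: E[X] = sum E[X*1_A_i] = 5.19 + 1.63 + 5.26 + 2.89 = 14.97


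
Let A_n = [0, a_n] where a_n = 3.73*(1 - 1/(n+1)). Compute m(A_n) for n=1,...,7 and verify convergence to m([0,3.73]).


By continuity of measure from below: if A_n increases to A, then m(A_n) -> m(A).
Here A = [0, 3.73], so m(A) = 3.73
Step 1: a_1 = 3.73*(1 - 1/2) = 1.865, m(A_1) = 1.865
Step 2: a_2 = 3.73*(1 - 1/3) = 2.4867, m(A_2) = 2.4867
Step 3: a_3 = 3.73*(1 - 1/4) = 2.7975, m(A_3) = 2.7975
Step 4: a_4 = 3.73*(1 - 1/5) = 2.984, m(A_4) = 2.984
Step 5: a_5 = 3.73*(1 - 1/6) = 3.1083, m(A_5) = 3.1083
Step 6: a_6 = 3.73*(1 - 1/7) = 3.1971, m(A_6) = 3.1971
Step 7: a_7 = 3.73*(1 - 1/8) = 3.2637, m(A_7) = 3.2637
Limit: m(A_n) -> m([0,3.73]) = 3.73


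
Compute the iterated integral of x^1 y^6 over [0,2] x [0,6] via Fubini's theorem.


By Fubini's theorem, the double integral factors as a product of single integrals:
Step 1: integral_0^2 x^1 dx = [x^2/2] from 0 to 2
     = 2^2/2 = 2
Step 2: integral_0^6 y^6 dy = [y^7/7] from 0 to 6
     = 6^7/7 = 39990.857143
Step 3: Double integral = 2 * 39990.857143 = 79981.714286


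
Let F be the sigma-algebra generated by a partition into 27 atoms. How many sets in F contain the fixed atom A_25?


Each element of F is a union of some subset S of the 27 atoms.
The element contains A_25 iff A_25 is in S.
So we count subsets S of {A_1,...,A_27} with A_25 in S: choose freely among the other 26 atoms.
Count = 2^(27-1) = 2^26 = 67108864.


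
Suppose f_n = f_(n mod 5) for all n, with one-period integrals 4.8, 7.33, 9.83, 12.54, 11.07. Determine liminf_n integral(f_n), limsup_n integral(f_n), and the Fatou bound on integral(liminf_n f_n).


The sequence (integral(f_n)) is periodic with period 5, repeating the values 4.8, 7.33, 9.83, 12.54, 11.07 indefinitely.
Step 1: For a periodic sequence, every tail (a_m, a_(m+1), ...) contains all 5 period values infinitely often.
Step 2: Hence inf of every tail = min of the period values = min(4.8, 7.33, 9.83, 12.54, 11.07) = 4.8.
        liminf_n integral(f_n) = sup over m of (inf of tail from m) = 4.8.
Step 3: Similarly sup of every tail = max of the period values = 12.54.
        limsup_n integral(f_n) = 12.54.
Step 4: Fatou's lemma: integral(liminf_n f_n) <= liminf_n integral(f_n) = 4.8.
        So the integral of the pointwise liminf is at most 4.8.


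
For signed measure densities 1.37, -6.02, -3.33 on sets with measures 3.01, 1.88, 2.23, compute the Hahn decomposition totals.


Step 1: Compute signed measure on each set:
  Set 1: 1.37 * 3.01 = 4.1237
  Set 2: -6.02 * 1.88 = -11.3176
  Set 3: -3.33 * 2.23 = -7.4259
Step 2: Total signed measure = (4.1237) + (-11.3176) + (-7.4259)
     = -14.6198
Step 3: Positive part mu+(X) = sum of positive contributions = 4.1237
Step 4: Negative part mu-(X) = |sum of negative contributions| = 18.7435


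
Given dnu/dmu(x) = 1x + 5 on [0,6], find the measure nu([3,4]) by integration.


nu(A) = integral_A (dnu/dmu) dmu = integral_3^4 (1x + 5) dx
Step 1: Antiderivative F(x) = (1/2)x^2 + 5x
Step 2: F(4) = (1/2)*4^2 + 5*4 = 8 + 20 = 28
Step 3: F(3) = (1/2)*3^2 + 5*3 = 4.5 + 15 = 19.5
Step 4: nu([3,4]) = F(4) - F(3) = 28 - 19.5 = 8.5


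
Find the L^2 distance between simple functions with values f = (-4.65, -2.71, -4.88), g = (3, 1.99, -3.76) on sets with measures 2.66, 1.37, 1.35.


Step 1: Compute differences f_i - g_i:
  -4.65 - 3 = -7.65
  -2.71 - 1.99 = -4.7
  -4.88 - -3.76 = -1.12
Step 2: Compute |diff|^2 * measure for each set:
  |-7.65|^2 * 2.66 = 58.5225 * 2.66 = 155.66985
  |-4.7|^2 * 1.37 = 22.09 * 1.37 = 30.2633
  |-1.12|^2 * 1.35 = 1.2544 * 1.35 = 1.69344
Step 3: Sum = 187.62659
Step 4: ||f-g||_2 = (187.62659)^(1/2) = 13.697686


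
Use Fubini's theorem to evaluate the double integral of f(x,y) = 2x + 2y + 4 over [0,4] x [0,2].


By Fubini, integrate in x first, then y.
Step 1: Fix y, integrate over x in [0,4]:
  integral(2x + 2y + 4, x=0..4)
  = 2*(4^2 - 0^2)/2 + (2y + 4)*(4 - 0)
  = 16 + (2y + 4)*4
  = 16 + 8y + 16
  = 32 + 8y
Step 2: Integrate over y in [0,2]:
  integral(32 + 8y, y=0..2)
  = 32*2 + 8*(2^2 - 0^2)/2
  = 64 + 16
  = 80


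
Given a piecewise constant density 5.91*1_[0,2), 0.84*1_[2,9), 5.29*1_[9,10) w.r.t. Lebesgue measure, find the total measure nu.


Integrate each piece of the Radon-Nikodym derivative:
Step 1: integral_0^2 5.91 dx = 5.91*(2-0) = 5.91*2 = 11.82
Step 2: integral_2^9 0.84 dx = 0.84*(9-2) = 0.84*7 = 5.88
Step 3: integral_9^10 5.29 dx = 5.29*(10-9) = 5.29*1 = 5.29
Total: 11.82 + 5.88 + 5.29 = 22.99


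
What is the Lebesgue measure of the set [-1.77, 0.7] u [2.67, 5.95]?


For pairwise disjoint intervals, m(union) = sum of lengths.
= (0.7 - -1.77) + (5.95 - 2.67)
= 2.47 + 3.28
= 5.75


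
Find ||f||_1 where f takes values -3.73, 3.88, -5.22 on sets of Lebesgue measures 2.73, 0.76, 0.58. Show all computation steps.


Step 1: Compute |f_i|^1 for each value:
  |-3.73|^1 = 3.73
  |3.88|^1 = 3.88
  |-5.22|^1 = 5.22
Step 2: Multiply by measures and sum:
  3.73 * 2.73 = 10.1829
  3.88 * 0.76 = 2.9488
  5.22 * 0.58 = 3.0276
Sum = 10.1829 + 2.9488 + 3.0276 = 16.1593
Step 3: Take the p-th root:
||f||_1 = (16.1593)^(1/1) = 16.1593


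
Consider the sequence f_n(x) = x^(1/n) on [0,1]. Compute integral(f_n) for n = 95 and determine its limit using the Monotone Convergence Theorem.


At n = 95: f_95(x) = x^(1/95).
Step 1: integral(x^(1/95), 0, 1) = [x^(1/95+1) / (1/95+1)] from 0 to 1
     = 1 / (1/95 + 1) = 1 / ((95+1)/95) = 95/(95+1)
     = 95/96 = 0.989583
Step 2: As n -> infinity, f_n(x) = x^(1/n) -> 1 for x in (0,1], and f_n is increasing in n.
By MCT, lim_n integral(f_n) = integral(lim_n f_n) = integral(1, 0, 1) = 1.
Step 3: Verify convergence: 95/96 = 0.989583 -> 1


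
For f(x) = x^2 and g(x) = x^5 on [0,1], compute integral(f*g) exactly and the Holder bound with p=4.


Step 1: Exact integral of f*g = integral(x^7, 0, 1) = 1/8
     = 0.125
Step 2: Holder bound with p=4, q=1.333333:
  ||f||_p = (integral x^8 dx)^(1/4) = (1/9)^(1/4) = 0.57735
  ||g||_q = (integral x^6.666667 dx)^(1/1.333333) = (1/7.666667)^(1/1.333333) = 0.217043
Step 3: Holder bound = ||f||_p * ||g||_q = 0.57735 * 0.217043 = 0.12531
Verification: 0.125 <= 0.12531 (Holder holds)


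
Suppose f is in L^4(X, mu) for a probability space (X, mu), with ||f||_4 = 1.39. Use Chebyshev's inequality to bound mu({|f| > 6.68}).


Chebyshev/Markov inequality: mu(|f| > eps) <= (||f||_p / eps)^p
Step 1: ||f||_4 / eps = 1.39 / 6.68 = 0.208084
Step 2: Raise to power p = 4:
  (0.208084)^4 = 0.001875
Step 3: Therefore mu(|f| > 6.68) <= 0.001875


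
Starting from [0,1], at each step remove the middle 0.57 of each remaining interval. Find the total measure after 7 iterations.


Step 1: At each step, fraction remaining = 1 - 0.57 = 0.43
Step 2: After 7 steps, measure = (0.43)^7
Result = 0.002718


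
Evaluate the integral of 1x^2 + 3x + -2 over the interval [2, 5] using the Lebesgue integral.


The Lebesgue integral of a Riemann-integrable function agrees with the Riemann integral.
Antiderivative F(x) = (1/3)x^3 + (3/2)x^2 + -2x
F(5) = (1/3)*5^3 + (3/2)*5^2 + -2*5
     = (1/3)*125 + (3/2)*25 + -2*5
     = 41.666667 + 37.5 + -10
     = 69.166667
F(2) = 4.666667
Integral = F(5) - F(2) = 69.166667 - 4.666667 = 64.5


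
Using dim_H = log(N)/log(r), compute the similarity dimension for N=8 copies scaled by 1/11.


For a self-similar set with N copies scaled by 1/r:
dim_H = log(N)/log(r) = log(8)/log(11)
= 2.079442/2.397895
= 0.867194


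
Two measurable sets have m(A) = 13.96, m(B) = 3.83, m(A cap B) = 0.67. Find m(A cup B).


By inclusion-exclusion: m(A u B) = m(A) + m(B) - m(A n B)
= 13.96 + 3.83 - 0.67
= 17.12


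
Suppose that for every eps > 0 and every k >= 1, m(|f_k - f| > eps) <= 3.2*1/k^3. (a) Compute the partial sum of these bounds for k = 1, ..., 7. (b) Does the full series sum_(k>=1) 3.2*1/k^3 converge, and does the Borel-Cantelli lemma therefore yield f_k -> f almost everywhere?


Step 1: List the terms 3.2*1/k^3 for k = 1 to 7:
  k=1: 3.2
  k=2: 0.4
  k=3: 0.118519
  k=4: 0.05
  k=5: 0.0256
  k=6: 0.014815
  k=7: 0.009329
Step 2: Partial sum = 3.2 + 0.4 + 0.118519 + 0.05 + 0.0256 + 0.014815 + 0.009329
     = 3.818263
Step 3: The full series sum_(k>=1) 3.2*1/k^3 converges (p-series with p = 3 > 1; a constant multiple of a convergent series converges).
Step 4: Fix eps > 0. Since sum_k m(|f_k - f| > eps) < infinity, the Borel-Cantelli lemma gives
        m(limsup_k {|f_k - f| > eps}) = 0, i.e. for a.e. x, |f_k(x) - f(x)| <= eps for all large k.
        Applying this with eps = 1/j for j = 1, 2, ... and intersecting the countably many full-measure sets,
        for a.e. x we get limsup_k |f_k(x) - f(x)| <= 1/j for every j, hence f_k -> f almost everywhere.
Conclusion: series converges; Borel-Cantelli yields f_k -> f a.e.


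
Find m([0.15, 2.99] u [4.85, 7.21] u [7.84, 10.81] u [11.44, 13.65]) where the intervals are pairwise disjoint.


For pairwise disjoint intervals, m(union) = sum of lengths.
= (2.99 - 0.15) + (7.21 - 4.85) + (10.81 - 7.84) + (13.65 - 11.44)
= 2.84 + 2.36 + 2.97 + 2.21
= 10.38


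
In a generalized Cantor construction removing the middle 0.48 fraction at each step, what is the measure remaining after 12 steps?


Step 1: At each step, fraction remaining = 1 - 0.48 = 0.52
Step 2: After 12 steps, measure = (0.52)^12
Result = 3.908770e-04


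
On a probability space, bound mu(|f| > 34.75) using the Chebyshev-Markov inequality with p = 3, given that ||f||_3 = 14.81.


Chebyshev/Markov inequality: mu(|f| > eps) <= (||f||_p / eps)^p
Step 1: ||f||_3 / eps = 14.81 / 34.75 = 0.426187
Step 2: Raise to power p = 3:
  (0.426187)^3 = 0.077411
Step 3: Therefore mu(|f| > 34.75) <= 0.077411


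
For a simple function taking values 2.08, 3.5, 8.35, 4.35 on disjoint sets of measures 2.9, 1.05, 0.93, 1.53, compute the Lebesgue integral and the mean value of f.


Step 1: Integral = sum(value_i * measure_i)
= 2.08*2.9 + 3.5*1.05 + 8.35*0.93 + 4.35*1.53
= 6.032 + 3.675 + 7.7655 + 6.6555
= 24.128
Step 2: Total measure of domain = 2.9 + 1.05 + 0.93 + 1.53 = 6.41
Step 3: Average value = 24.128 / 6.41 = 3.764119


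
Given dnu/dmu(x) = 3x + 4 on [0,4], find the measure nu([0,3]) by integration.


nu(A) = integral_A (dnu/dmu) dmu = integral_0^3 (3x + 4) dx
Step 1: Antiderivative F(x) = (3/2)x^2 + 4x
Step 2: F(3) = (3/2)*3^2 + 4*3 = 13.5 + 12 = 25.5
Step 3: F(0) = (3/2)*0^2 + 4*0 = 0.0 + 0 = 0.0
Step 4: nu([0,3]) = F(3) - F(0) = 25.5 - 0.0 = 25.5


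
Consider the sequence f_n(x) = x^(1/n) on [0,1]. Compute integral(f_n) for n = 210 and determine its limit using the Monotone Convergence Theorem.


At n = 210: f_210(x) = x^(1/210).
Step 1: integral(x^(1/210), 0, 1) = [x^(1/210+1) / (1/210+1)] from 0 to 1
     = 1 / (1/210 + 1) = 1 / ((210+1)/210) = 210/(210+1)
     = 210/211 = 0.995261
Step 2: As n -> infinity, f_n(x) = x^(1/n) -> 1 for x in (0,1], and f_n is increasing in n.
By MCT, lim_n integral(f_n) = integral(lim_n f_n) = integral(1, 0, 1) = 1.
Step 3: Verify convergence: 210/211 = 0.995261 -> 1


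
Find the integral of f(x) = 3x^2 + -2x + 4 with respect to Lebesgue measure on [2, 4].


The Lebesgue integral of a Riemann-integrable function agrees with the Riemann integral.
Antiderivative F(x) = (3/3)x^3 + (-2/2)x^2 + 4x
F(4) = (3/3)*4^3 + (-2/2)*4^2 + 4*4
     = (3/3)*64 + (-2/2)*16 + 4*4
     = 64 + -16 + 16
     = 64
F(2) = 12
Integral = F(4) - F(2) = 64 - 12 = 52


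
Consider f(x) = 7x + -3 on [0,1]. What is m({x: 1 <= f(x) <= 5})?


f^(-1)([1, 5]) = {x : 1 <= 7x + -3 <= 5}
Solving: (1 - -3)/7 <= x <= (5 - -3)/7
= [0.571429, 1.142857]
Intersecting with [0,1]: [0.571429, 1]
Measure = 1 - 0.571429 = 0.428571


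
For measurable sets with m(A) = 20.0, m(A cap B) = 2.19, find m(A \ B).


m(A \ B) = m(A) - m(A n B)
= 20.0 - 2.19
= 17.81


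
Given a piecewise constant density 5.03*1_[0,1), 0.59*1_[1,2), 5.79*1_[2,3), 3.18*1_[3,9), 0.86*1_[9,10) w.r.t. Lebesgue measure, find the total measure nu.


Integrate each piece of the Radon-Nikodym derivative:
Step 1: integral_0^1 5.03 dx = 5.03*(1-0) = 5.03*1 = 5.03
Step 2: integral_1^2 0.59 dx = 0.59*(2-1) = 0.59*1 = 0.59
Step 3: integral_2^3 5.79 dx = 5.79*(3-2) = 5.79*1 = 5.79
Step 4: integral_3^9 3.18 dx = 3.18*(9-3) = 3.18*6 = 19.08
Step 5: integral_9^10 0.86 dx = 0.86*(10-9) = 0.86*1 = 0.86
Total: 5.03 + 0.59 + 5.79 + 19.08 + 0.86 = 31.35


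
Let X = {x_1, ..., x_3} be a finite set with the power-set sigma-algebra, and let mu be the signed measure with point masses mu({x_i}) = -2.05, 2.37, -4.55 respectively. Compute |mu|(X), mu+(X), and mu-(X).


Step 1: Every measurable set is a union of atoms (the cells / points), so a Hahn decomposition is
  obtained by grouping atoms by sign: P = union of atoms with mu > 0, N = union of the remaining atoms.
  Atoms in P (indices): 2;  atoms in N (indices): 1, 3
  Positive values: 2.37
  Negative values: -2.05, -4.55
Step 2: mu+(X) = mu(P) = sum of positive atom values = 2.37
Step 3: mu-(X) = -mu(N) = sum of |negative atom values| = 6.6
Step 4: |mu|(X) = mu+(X) + mu-(X) = 2.37 + 6.6 = 8.97
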